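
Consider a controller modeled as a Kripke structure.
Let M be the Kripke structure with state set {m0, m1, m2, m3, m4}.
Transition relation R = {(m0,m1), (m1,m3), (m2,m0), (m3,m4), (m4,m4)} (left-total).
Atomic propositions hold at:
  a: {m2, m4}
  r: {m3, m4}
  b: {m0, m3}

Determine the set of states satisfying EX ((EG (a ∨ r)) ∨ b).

{m1, m2, m3, m4}

Sat(a ∨ r) = {m2, m3, m4}
EG (a ∨ r): greatest fixpoint, start Z0 = {m2, m3, m4}, keep only states in Sat with some successor in Z. Z1 = {m3, m4}; fixed.
Sat(EG (a ∨ r)) = {m3, m4}
Sat((EG (a ∨ r)) ∨ b) = {m0, m3, m4}
Sat(EX ((EG (a ∨ r)) ∨ b)) = {s : some successor in {m0, m3, m4}} = {m1, m2, m3, m4}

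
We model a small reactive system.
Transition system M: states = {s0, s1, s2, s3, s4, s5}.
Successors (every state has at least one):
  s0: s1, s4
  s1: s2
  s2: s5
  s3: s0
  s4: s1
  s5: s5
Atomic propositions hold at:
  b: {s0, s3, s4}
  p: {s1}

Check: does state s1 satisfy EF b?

EF b: least fixpoint, start Z0 = {s0, s3, s4}, add states with some successor in Z. Already a fixed point.
Sat(EF b) = {s0, s3, s4}
s1 ∉ Sat(EF b) = {s0, s3, s4}, so the formula does not hold at s1.

No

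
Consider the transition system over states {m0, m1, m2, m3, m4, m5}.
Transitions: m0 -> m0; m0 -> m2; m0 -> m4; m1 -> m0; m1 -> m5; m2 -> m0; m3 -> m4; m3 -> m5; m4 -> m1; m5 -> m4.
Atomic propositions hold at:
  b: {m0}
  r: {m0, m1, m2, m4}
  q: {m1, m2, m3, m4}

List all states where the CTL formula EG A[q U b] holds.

{m0, m2}

A[q U b]: least fixpoint, start Z0 = Sat(b) = {m0}, add states in Sat(q) with every successor in Z. Z1 = {m0, m2}; fixed.
Sat(A[q U b]) = {m0, m2}
EG A[q U b]: greatest fixpoint, start Z0 = {m0, m2}, keep only states in Sat with some successor in Z. Already a fixed point.
Sat(EG A[q U b]) = {m0, m2}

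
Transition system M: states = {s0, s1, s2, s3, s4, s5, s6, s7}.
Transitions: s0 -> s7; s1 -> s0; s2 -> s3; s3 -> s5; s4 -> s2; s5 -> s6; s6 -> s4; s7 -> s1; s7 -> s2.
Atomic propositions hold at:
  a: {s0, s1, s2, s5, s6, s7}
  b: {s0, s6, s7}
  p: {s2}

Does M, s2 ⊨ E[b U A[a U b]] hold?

A[a U b]: least fixpoint, start Z0 = Sat(b) = {s0, s6, s7}, add states in Sat(a) with every successor in Z. Z1 = {s0, s1, s5, s6, s7}; fixed.
Sat(A[a U b]) = {s0, s1, s5, s6, s7}
E[b U A[a U b]]: least fixpoint, start Z0 = Sat(A[a U b]) = {s0, s1, s5, s6, s7}, add states in Sat(b) with some successor in Z. Already a fixed point.
Sat(E[b U A[a U b]]) = {s0, s1, s5, s6, s7}
s2 ∉ Sat(E[b U A[a U b]]) = {s0, s1, s5, s6, s7}, so the formula does not hold at s2.

No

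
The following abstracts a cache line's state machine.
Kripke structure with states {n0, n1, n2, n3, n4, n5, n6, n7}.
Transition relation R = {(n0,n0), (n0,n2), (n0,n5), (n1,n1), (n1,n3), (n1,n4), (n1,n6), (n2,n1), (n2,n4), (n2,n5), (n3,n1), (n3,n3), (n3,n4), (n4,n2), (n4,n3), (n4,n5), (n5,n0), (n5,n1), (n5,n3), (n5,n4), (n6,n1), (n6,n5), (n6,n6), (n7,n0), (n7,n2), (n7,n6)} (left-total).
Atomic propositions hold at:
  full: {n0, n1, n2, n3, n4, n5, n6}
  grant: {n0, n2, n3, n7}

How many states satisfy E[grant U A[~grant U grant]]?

4

Sat(~grant) = {n1, n4, n5, n6}
A[~grant U grant]: least fixpoint, start Z0 = Sat(grant) = {n0, n2, n3, n7}, add states in Sat(~grant) with every successor in Z. Already a fixed point.
Sat(A[~grant U grant]) = {n0, n2, n3, n7}
E[grant U A[~grant U grant]]: least fixpoint, start Z0 = Sat(A[~grant U grant]) = {n0, n2, n3, n7}, add states in Sat(grant) with some successor in Z. Already a fixed point.
Sat(E[grant U A[~grant U grant]]) = {n0, n2, n3, n7}
|Sat(E[grant U A[~grant U grant]])| = |{n0, n2, n3, n7}| = 4.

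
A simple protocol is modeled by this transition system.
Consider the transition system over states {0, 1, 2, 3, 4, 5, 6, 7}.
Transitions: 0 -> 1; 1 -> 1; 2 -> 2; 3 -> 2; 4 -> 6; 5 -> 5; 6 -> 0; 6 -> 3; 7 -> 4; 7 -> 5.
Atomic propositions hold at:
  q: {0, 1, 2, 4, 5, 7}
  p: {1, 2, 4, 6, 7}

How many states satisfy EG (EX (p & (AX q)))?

Sat(AX q) = {s : every successor in {0, 1, 2, 4, 5, 7}} = {0, 1, 2, 3, 5, 7}
Sat(p & (AX q)) = {1, 2, 7}
Sat(EX (p & (AX q))) = {s : some successor in {1, 2, 7}} = {0, 1, 2, 3}
EG (EX (p & (AX q))): greatest fixpoint, start Z0 = {0, 1, 2, 3}, keep only states in Sat with some successor in Z. Already a fixed point.
Sat(EG (EX (p & (AX q)))) = {0, 1, 2, 3}
|Sat(EG (EX (p & (AX q))))| = |{0, 1, 2, 3}| = 4.

4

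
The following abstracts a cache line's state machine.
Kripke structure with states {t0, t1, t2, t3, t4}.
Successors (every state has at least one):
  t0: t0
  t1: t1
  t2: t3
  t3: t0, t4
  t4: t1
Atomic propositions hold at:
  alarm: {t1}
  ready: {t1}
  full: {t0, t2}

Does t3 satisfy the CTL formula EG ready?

EG ready: greatest fixpoint, start Z0 = {t1}, keep only states in Sat with some successor in Z. Already a fixed point.
Sat(EG ready) = {t1}
t3 ∉ Sat(EG ready) = {t1}, so the formula does not hold at t3.

No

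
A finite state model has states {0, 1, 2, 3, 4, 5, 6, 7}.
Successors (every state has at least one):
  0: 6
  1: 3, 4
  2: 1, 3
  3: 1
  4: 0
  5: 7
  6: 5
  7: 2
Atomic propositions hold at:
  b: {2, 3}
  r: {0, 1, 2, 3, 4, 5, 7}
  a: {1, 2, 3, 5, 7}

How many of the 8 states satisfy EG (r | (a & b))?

Sat(a & b) = {2, 3}
Sat(r | (a & b)) = {0, 1, 2, 3, 4, 5, 7}
EG (r | (a & b)): greatest fixpoint, start Z0 = {0, 1, 2, 3, 4, 5, 7}, keep only states in Sat with some successor in Z. Z1 = {1, 2, 3, 4, 5, 7}; Z2 = {1, 2, 3, 5, 7}; fixed.
Sat(EG (r | (a & b))) = {1, 2, 3, 5, 7}
|Sat(EG (r | (a & b)))| = |{1, 2, 3, 5, 7}| = 5.

5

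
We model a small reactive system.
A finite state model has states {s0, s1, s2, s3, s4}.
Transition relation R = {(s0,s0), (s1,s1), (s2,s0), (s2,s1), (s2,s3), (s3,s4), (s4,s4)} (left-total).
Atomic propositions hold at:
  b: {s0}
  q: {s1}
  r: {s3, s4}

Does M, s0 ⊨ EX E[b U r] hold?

E[b U r]: least fixpoint, start Z0 = Sat(r) = {s3, s4}, add states in Sat(b) with some successor in Z. Already a fixed point.
Sat(E[b U r]) = {s3, s4}
Sat(EX E[b U r]) = {s : some successor in {s3, s4}} = {s2, s3, s4}
s0 ∉ Sat(EX E[b U r]) = {s2, s3, s4}, so the formula does not hold at s0.

No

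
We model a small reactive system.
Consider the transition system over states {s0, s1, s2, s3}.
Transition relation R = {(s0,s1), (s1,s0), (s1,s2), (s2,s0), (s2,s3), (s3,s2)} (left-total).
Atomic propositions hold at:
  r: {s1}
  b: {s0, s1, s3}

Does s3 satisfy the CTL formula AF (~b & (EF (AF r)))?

Yes

Sat(~b) = {s2}
AF r: least fixpoint, start Z0 = {s1}, add states with every successor in Z. Z1 = {s0, s1}; fixed.
Sat(AF r) = {s0, s1}
EF (AF r): least fixpoint, start Z0 = {s0, s1}, add states with some successor in Z. Z1 = {s0, s1, s2}; Z2 = {s0, s1, s2, s3}; fixed.
Sat(EF (AF r)) = {s0, s1, s2, s3}
Sat(~b & (EF (AF r))) = {s2}
AF (~b & (EF (AF r))): least fixpoint, start Z0 = {s2}, add states with every successor in Z. Z1 = {s2, s3}; fixed.
Sat(AF (~b & (EF (AF r)))) = {s2, s3}
s3 ∈ Sat(AF (~b & (EF (AF r)))) = {s2, s3}, so the formula holds at s3.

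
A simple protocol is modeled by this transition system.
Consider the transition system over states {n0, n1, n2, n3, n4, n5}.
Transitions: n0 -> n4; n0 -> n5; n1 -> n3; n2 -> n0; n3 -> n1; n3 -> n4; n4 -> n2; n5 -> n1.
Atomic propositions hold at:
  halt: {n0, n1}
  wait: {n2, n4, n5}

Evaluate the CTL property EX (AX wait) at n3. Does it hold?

Sat(AX wait) = {s : every successor in {n2, n4, n5}} = {n0, n4}
Sat(EX (AX wait)) = {s : some successor in {n0, n4}} = {n0, n2, n3}
n3 ∈ Sat(EX (AX wait)) = {n0, n2, n3}, so the formula holds at n3.

Yes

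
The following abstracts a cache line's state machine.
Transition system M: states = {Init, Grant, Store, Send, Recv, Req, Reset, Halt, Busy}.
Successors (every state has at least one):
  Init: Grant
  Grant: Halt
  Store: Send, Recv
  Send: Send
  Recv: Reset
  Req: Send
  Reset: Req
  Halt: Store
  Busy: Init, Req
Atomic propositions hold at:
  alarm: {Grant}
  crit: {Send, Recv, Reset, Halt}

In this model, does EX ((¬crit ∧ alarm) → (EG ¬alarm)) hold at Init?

Sat(¬crit) = {Init, Grant, Store, Req, Busy}
Sat(¬crit ∧ alarm) = {Grant}
Sat(¬alarm) = {Init, Store, Send, Recv, Req, Reset, Halt, Busy}
EG ¬alarm: greatest fixpoint, start Z0 = {Init, Store, Send, Recv, Req, Reset, Halt, Busy}, keep only states in Sat with some successor in Z. Z1 = {Store, Send, Recv, Req, Reset, Halt, Busy}; fixed.
Sat(EG ¬alarm) = {Store, Send, Recv, Req, Reset, Halt, Busy}
Sat((¬crit ∧ alarm) → (EG ¬alarm)) = {Init, Store, Send, Recv, Req, Reset, Halt, Busy}
Sat(EX ((¬crit ∧ alarm) → (EG ¬alarm))) = {s : some successor in {Init, Store, Send, Recv, Req, Reset, Halt, Busy}} = {Grant, Store, Send, Recv, Req, Reset, Halt, Busy}
Init ∉ Sat(EX ((¬crit ∧ alarm) → (EG ¬alarm))) = {Grant, Store, Send, Recv, Req, Reset, Halt, Busy}, so the formula does not hold at Init.

No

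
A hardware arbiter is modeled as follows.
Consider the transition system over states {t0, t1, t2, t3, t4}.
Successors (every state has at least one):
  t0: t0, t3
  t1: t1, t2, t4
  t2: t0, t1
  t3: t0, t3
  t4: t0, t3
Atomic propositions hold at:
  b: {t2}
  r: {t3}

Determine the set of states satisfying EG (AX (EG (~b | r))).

Sat(~b) = {t0, t1, t3, t4}
Sat(~b | r) = {t0, t1, t3, t4}
EG (~b | r): greatest fixpoint, start Z0 = {t0, t1, t3, t4}, keep only states in Sat with some successor in Z. Already a fixed point.
Sat(EG (~b | r)) = {t0, t1, t3, t4}
Sat(AX (EG (~b | r))) = {s : every successor in {t0, t1, t3, t4}} = {t0, t2, t3, t4}
EG (AX (EG (~b | r))): greatest fixpoint, start Z0 = {t0, t2, t3, t4}, keep only states in Sat with some successor in Z. Already a fixed point.
Sat(EG (AX (EG (~b | r)))) = {t0, t2, t3, t4}

{t0, t2, t3, t4}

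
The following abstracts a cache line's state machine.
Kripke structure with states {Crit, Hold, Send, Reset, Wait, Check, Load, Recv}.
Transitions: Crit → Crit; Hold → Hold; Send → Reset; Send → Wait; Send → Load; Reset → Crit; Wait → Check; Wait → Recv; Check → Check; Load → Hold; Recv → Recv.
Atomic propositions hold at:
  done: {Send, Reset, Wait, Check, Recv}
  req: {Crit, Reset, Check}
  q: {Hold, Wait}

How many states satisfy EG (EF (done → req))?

7

Sat(done → req) = {Crit, Hold, Reset, Check, Load}
EF (done → req): least fixpoint, start Z0 = {Crit, Hold, Reset, Check, Load}, add states with some successor in Z. Z1 = {Crit, Hold, Send, Reset, Wait, Check, Load}; fixed.
Sat(EF (done → req)) = {Crit, Hold, Send, Reset, Wait, Check, Load}
EG (EF (done → req)): greatest fixpoint, start Z0 = {Crit, Hold, Send, Reset, Wait, Check, Load}, keep only states in Sat with some successor in Z. Already a fixed point.
Sat(EG (EF (done → req))) = {Crit, Hold, Send, Reset, Wait, Check, Load}
|Sat(EG (EF (done → req)))| = |{Crit, Hold, Send, Reset, Wait, Check, Load}| = 7.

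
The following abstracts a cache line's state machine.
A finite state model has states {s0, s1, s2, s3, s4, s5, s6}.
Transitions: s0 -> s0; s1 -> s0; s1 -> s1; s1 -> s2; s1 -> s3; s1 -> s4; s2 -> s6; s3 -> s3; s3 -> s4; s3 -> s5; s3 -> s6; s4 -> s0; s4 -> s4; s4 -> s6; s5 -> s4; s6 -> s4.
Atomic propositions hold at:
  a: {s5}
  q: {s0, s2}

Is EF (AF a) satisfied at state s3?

AF a: least fixpoint, start Z0 = {s5}, add states with every successor in Z. Already a fixed point.
Sat(AF a) = {s5}
EF (AF a): least fixpoint, start Z0 = {s5}, add states with some successor in Z. Z1 = {s3, s5}; Z2 = {s1, s3, s5}; fixed.
Sat(EF (AF a)) = {s1, s3, s5}
s3 ∈ Sat(EF (AF a)) = {s1, s3, s5}, so the formula holds at s3.

Yes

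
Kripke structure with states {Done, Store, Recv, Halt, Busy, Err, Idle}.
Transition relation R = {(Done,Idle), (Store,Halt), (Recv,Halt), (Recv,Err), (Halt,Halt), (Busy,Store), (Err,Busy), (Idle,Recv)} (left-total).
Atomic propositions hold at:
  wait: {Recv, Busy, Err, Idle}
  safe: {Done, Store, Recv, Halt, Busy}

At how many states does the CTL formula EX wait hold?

4

Sat(EX wait) = {s : some successor in {Recv, Busy, Err, Idle}} = {Done, Recv, Err, Idle}
|Sat(EX wait)| = |{Done, Recv, Err, Idle}| = 4.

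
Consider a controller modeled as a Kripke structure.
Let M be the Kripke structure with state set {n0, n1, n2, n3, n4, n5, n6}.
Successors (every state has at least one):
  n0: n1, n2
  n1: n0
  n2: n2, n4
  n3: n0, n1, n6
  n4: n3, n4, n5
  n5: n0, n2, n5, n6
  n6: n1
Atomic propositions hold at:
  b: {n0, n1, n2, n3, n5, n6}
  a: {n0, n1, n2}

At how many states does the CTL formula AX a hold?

3

Sat(AX a) = {s : every successor in {n0, n1, n2}} = {n0, n1, n6}
|Sat(AX a)| = |{n0, n1, n6}| = 3.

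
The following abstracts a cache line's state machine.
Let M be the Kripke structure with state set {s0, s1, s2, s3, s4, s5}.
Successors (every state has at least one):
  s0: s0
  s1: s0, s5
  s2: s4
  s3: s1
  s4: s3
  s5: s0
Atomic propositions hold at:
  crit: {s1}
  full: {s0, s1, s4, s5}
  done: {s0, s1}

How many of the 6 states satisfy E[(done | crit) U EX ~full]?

1

Sat(done | crit) = {s0, s1}
Sat(~full) = {s2, s3}
Sat(EX ~full) = {s : some successor in {s2, s3}} = {s4}
E[(done | crit) U EX ~full]: least fixpoint, start Z0 = Sat(EX ~full) = {s4}, add states in Sat(done | crit) with some successor in Z. Already a fixed point.
Sat(E[(done | crit) U EX ~full]) = {s4}
|Sat(E[(done | crit) U EX ~full])| = |{s4}| = 1.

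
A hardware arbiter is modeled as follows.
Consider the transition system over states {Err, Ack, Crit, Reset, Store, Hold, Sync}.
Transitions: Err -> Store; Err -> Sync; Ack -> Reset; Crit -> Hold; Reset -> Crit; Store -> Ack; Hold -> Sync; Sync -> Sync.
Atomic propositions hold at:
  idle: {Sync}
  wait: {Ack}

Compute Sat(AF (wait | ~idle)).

Sat(~idle) = {Err, Ack, Crit, Reset, Store, Hold}
Sat(wait | ~idle) = {Err, Ack, Crit, Reset, Store, Hold}
AF (wait | ~idle): least fixpoint, start Z0 = {Err, Ack, Crit, Reset, Store, Hold}, add states with every successor in Z. Already a fixed point.
Sat(AF (wait | ~idle)) = {Err, Ack, Crit, Reset, Store, Hold}

{Err, Ack, Crit, Reset, Store, Hold}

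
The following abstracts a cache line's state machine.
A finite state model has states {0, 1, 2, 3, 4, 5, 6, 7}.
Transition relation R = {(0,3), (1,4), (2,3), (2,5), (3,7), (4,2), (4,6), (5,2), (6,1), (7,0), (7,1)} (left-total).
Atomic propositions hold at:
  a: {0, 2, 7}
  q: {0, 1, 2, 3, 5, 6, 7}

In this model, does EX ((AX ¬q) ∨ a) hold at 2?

Sat(¬q) = {4}
Sat(AX ¬q) = {s : every successor in {4}} = {1}
Sat((AX ¬q) ∨ a) = {0, 1, 2, 7}
Sat(EX ((AX ¬q) ∨ a)) = {s : some successor in {0, 1, 2, 7}} = {3, 4, 5, 6, 7}
2 ∉ Sat(EX ((AX ¬q) ∨ a)) = {3, 4, 5, 6, 7}, so the formula does not hold at 2.

No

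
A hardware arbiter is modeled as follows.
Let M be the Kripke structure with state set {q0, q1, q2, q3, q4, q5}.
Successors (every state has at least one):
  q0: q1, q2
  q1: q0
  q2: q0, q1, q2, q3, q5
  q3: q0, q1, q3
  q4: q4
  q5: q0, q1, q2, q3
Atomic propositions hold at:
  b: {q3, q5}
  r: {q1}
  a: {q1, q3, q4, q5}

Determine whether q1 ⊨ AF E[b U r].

Yes

E[b U r]: least fixpoint, start Z0 = Sat(r) = {q1}, add states in Sat(b) with some successor in Z. Z1 = {q1, q3, q5}; fixed.
Sat(E[b U r]) = {q1, q3, q5}
AF E[b U r]: least fixpoint, start Z0 = {q1, q3, q5}, add states with every successor in Z. Already a fixed point.
Sat(AF E[b U r]) = {q1, q3, q5}
q1 ∈ Sat(AF E[b U r]) = {q1, q3, q5}, so the formula holds at q1.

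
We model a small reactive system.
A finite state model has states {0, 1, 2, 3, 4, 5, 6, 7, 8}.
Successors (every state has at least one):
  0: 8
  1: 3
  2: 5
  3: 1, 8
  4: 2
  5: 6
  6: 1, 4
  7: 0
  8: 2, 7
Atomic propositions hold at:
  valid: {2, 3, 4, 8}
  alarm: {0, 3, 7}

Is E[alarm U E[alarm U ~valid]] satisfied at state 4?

No

Sat(~valid) = {0, 1, 5, 6, 7}
E[alarm U ~valid]: least fixpoint, start Z0 = Sat(~valid) = {0, 1, 5, 6, 7}, add states in Sat(alarm) with some successor in Z. Z1 = {0, 1, 3, 5, 6, 7}; fixed.
Sat(E[alarm U ~valid]) = {0, 1, 3, 5, 6, 7}
E[alarm U E[alarm U ~valid]]: least fixpoint, start Z0 = Sat(E[alarm U ~valid]) = {0, 1, 3, 5, 6, 7}, add states in Sat(alarm) with some successor in Z. Already a fixed point.
Sat(E[alarm U E[alarm U ~valid]]) = {0, 1, 3, 5, 6, 7}
4 ∉ Sat(E[alarm U E[alarm U ~valid]]) = {0, 1, 3, 5, 6, 7}, so the formula does not hold at 4.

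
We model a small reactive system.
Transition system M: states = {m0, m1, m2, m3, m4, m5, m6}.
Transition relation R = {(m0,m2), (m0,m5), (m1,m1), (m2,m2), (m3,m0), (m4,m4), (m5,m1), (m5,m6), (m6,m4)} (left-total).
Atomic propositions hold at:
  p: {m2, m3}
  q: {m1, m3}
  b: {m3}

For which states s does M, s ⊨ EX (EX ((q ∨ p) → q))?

{m0, m1, m3, m4, m5, m6}

Sat(q ∨ p) = {m1, m2, m3}
Sat((q ∨ p) → q) = {m0, m1, m3, m4, m5, m6}
Sat(EX ((q ∨ p) → q)) = {s : some successor in {m0, m1, m3, m4, m5, m6}} = {m0, m1, m3, m4, m5, m6}
Sat(EX (EX ((q ∨ p) → q))) = {s : some successor in {m0, m1, m3, m4, m5, m6}} = {m0, m1, m3, m4, m5, m6}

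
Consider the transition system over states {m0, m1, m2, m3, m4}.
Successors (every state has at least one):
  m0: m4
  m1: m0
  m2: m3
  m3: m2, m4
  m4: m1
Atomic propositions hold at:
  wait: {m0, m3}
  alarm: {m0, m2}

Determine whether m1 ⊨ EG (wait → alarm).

Yes

Sat(wait → alarm) = {m0, m1, m2, m4}
EG (wait → alarm): greatest fixpoint, start Z0 = {m0, m1, m2, m4}, keep only states in Sat with some successor in Z. Z1 = {m0, m1, m4}; fixed.
Sat(EG (wait → alarm)) = {m0, m1, m4}
m1 ∈ Sat(EG (wait → alarm)) = {m0, m1, m4}, so the formula holds at m1.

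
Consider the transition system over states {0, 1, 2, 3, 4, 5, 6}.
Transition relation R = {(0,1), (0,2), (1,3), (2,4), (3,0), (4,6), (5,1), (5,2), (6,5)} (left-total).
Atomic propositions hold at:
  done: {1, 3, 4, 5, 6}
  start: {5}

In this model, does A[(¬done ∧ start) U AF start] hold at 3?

No

Sat(¬done) = {0, 2}
Sat(¬done ∧ start) = ∅
AF start: least fixpoint, start Z0 = {5}, add states with every successor in Z. Z1 = {5, 6}; Z2 = {4, 5, 6}; Z3 = {2, 4, 5, 6}; fixed.
Sat(AF start) = {2, 4, 5, 6}
A[(¬done ∧ start) U AF start]: least fixpoint, start Z0 = Sat(AF start) = {2, 4, 5, 6}, add states in Sat(¬done ∧ start) with every successor in Z. Already a fixed point.
Sat(A[(¬done ∧ start) U AF start]) = {2, 4, 5, 6}
3 ∉ Sat(A[(¬done ∧ start) U AF start]) = {2, 4, 5, 6}, so the formula does not hold at 3.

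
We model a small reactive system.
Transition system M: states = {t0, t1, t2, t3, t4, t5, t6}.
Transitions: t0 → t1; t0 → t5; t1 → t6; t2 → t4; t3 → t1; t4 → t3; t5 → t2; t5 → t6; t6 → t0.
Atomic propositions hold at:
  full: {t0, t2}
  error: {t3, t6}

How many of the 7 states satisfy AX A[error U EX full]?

Sat(EX full) = {s : some successor in {t0, t2}} = {t5, t6}
A[error U EX full]: least fixpoint, start Z0 = Sat(EX full) = {t5, t6}, add states in Sat(error) with every successor in Z. Already a fixed point.
Sat(A[error U EX full]) = {t5, t6}
Sat(AX A[error U EX full]) = {s : every successor in {t5, t6}} = {t1}
|Sat(AX A[error U EX full])| = |{t1}| = 1.

1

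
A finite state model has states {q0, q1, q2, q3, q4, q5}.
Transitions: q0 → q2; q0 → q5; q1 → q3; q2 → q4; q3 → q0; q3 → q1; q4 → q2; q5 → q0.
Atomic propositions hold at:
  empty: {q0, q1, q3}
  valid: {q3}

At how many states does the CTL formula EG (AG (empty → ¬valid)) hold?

Sat(¬valid) = {q0, q1, q2, q4, q5}
Sat(empty → ¬valid) = {q0, q1, q2, q4, q5}
AG (empty → ¬valid): greatest fixpoint, start Z0 = {q0, q1, q2, q4, q5}, keep only states in Sat with every successor in Z. Z1 = {q0, q2, q4, q5}; fixed.
Sat(AG (empty → ¬valid)) = {q0, q2, q4, q5}
EG (AG (empty → ¬valid)): greatest fixpoint, start Z0 = {q0, q2, q4, q5}, keep only states in Sat with some successor in Z. Already a fixed point.
Sat(EG (AG (empty → ¬valid))) = {q0, q2, q4, q5}
|Sat(EG (AG (empty → ¬valid)))| = |{q0, q2, q4, q5}| = 4.

4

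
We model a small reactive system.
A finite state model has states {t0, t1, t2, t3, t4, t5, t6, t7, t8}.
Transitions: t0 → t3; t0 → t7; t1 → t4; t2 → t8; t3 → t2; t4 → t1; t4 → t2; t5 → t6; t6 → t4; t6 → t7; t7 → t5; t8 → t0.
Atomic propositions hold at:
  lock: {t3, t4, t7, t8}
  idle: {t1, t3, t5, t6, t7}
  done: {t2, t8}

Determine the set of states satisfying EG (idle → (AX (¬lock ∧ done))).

{t0, t2, t3, t4, t8}

Sat(¬lock) = {t0, t1, t2, t5, t6}
Sat(¬lock ∧ done) = {t2}
Sat(AX (¬lock ∧ done)) = {s : every successor in {t2}} = {t3}
Sat(idle → (AX (¬lock ∧ done))) = {t0, t2, t3, t4, t8}
EG (idle → (AX (¬lock ∧ done))): greatest fixpoint, start Z0 = {t0, t2, t3, t4, t8}, keep only states in Sat with some successor in Z. Already a fixed point.
Sat(EG (idle → (AX (¬lock ∧ done)))) = {t0, t2, t3, t4, t8}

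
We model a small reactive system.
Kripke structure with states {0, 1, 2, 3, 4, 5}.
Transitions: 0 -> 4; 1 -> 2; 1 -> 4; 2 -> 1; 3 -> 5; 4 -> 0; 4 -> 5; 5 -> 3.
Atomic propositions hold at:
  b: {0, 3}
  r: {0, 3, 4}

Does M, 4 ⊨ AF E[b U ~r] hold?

No

Sat(~r) = {1, 2, 5}
E[b U ~r]: least fixpoint, start Z0 = Sat(~r) = {1, 2, 5}, add states in Sat(b) with some successor in Z. Z1 = {1, 2, 3, 5}; fixed.
Sat(E[b U ~r]) = {1, 2, 3, 5}
AF E[b U ~r]: least fixpoint, start Z0 = {1, 2, 3, 5}, add states with every successor in Z. Already a fixed point.
Sat(AF E[b U ~r]) = {1, 2, 3, 5}
4 ∉ Sat(AF E[b U ~r]) = {1, 2, 3, 5}, so the formula does not hold at 4.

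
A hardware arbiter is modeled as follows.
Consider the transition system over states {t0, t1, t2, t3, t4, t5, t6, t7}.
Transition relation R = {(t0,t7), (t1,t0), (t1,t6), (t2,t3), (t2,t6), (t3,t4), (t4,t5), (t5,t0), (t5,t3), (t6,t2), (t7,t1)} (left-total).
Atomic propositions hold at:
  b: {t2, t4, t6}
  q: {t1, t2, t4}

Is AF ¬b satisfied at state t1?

Sat(¬b) = {t0, t1, t3, t5, t7}
AF ¬b: least fixpoint, start Z0 = {t0, t1, t3, t5, t7}, add states with every successor in Z. Z1 = {t0, t1, t3, t4, t5, t7}; fixed.
Sat(AF ¬b) = {t0, t1, t3, t4, t5, t7}
t1 ∈ Sat(AF ¬b) = {t0, t1, t3, t4, t5, t7}, so the formula holds at t1.

Yes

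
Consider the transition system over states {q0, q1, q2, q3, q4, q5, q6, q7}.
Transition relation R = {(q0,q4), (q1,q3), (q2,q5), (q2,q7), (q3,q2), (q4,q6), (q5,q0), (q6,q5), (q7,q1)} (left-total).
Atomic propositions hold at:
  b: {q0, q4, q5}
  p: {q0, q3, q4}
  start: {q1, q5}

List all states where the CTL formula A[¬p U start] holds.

Sat(¬p) = {q1, q2, q5, q6, q7}
A[¬p U start]: least fixpoint, start Z0 = Sat(start) = {q1, q5}, add states in Sat(¬p) with every successor in Z. Z1 = {q1, q5, q6, q7}; Z2 = {q1, q2, q5, q6, q7}; fixed.
Sat(A[¬p U start]) = {q1, q2, q5, q6, q7}

{q1, q2, q5, q6, q7}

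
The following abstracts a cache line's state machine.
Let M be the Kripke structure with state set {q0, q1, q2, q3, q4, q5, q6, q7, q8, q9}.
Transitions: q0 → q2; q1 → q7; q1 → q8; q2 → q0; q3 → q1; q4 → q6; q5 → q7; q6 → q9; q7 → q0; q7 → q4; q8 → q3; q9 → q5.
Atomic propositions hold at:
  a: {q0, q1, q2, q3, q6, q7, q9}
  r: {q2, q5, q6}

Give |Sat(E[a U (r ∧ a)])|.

6

Sat(r ∧ a) = {q2, q6}
E[a U (r ∧ a)]: least fixpoint, start Z0 = Sat((r ∧ a)) = {q2, q6}, add states in Sat(a) with some successor in Z. Z1 = {q0, q2, q6}; Z2 = {q0, q2, q6, q7}; Z3 = {q0, q1, q2, q6, q7}; Z4 = {q0, q1, q2, q3, q6, q7}; fixed.
Sat(E[a U (r ∧ a)]) = {q0, q1, q2, q3, q6, q7}
|Sat(E[a U (r ∧ a)])| = |{q0, q1, q2, q3, q6, q7}| = 6.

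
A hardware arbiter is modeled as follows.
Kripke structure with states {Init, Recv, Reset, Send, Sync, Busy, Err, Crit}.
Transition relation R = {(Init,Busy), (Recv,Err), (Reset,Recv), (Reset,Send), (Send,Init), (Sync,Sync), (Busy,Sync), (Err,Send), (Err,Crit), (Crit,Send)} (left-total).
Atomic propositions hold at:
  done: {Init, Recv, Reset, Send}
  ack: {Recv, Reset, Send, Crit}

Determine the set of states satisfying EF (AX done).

{Recv, Reset, Send, Err, Crit}

Sat(AX done) = {s : every successor in {Init, Recv, Reset, Send}} = {Reset, Send, Crit}
EF (AX done): least fixpoint, start Z0 = {Reset, Send, Crit}, add states with some successor in Z. Z1 = {Reset, Send, Err, Crit}; Z2 = {Recv, Reset, Send, Err, Crit}; fixed.
Sat(EF (AX done)) = {Recv, Reset, Send, Err, Crit}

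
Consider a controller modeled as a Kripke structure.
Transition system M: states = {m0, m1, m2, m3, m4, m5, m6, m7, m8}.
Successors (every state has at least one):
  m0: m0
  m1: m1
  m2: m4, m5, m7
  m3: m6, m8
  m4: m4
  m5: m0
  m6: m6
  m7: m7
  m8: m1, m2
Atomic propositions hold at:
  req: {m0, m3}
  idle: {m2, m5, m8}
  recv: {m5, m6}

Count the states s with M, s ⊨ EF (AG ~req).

7

Sat(~req) = {m1, m2, m4, m5, m6, m7, m8}
AG ~req: greatest fixpoint, start Z0 = {m1, m2, m4, m5, m6, m7, m8}, keep only states in Sat with every successor in Z. Z1 = {m1, m2, m4, m6, m7, m8}; Z2 = {m1, m4, m6, m7, m8}; Z3 = {m1, m4, m6, m7}; fixed.
Sat(AG ~req) = {m1, m4, m6, m7}
EF (AG ~req): least fixpoint, start Z0 = {m1, m4, m6, m7}, add states with some successor in Z. Z1 = {m1, m2, m3, m4, m6, m7, m8}; fixed.
Sat(EF (AG ~req)) = {m1, m2, m3, m4, m6, m7, m8}
|Sat(EF (AG ~req))| = |{m1, m2, m3, m4, m6, m7, m8}| = 7.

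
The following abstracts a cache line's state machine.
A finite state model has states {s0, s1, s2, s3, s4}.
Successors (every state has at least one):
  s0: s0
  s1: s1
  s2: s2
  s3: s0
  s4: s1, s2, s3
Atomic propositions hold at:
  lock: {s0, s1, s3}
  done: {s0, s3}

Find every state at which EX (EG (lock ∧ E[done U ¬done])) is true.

Sat(¬done) = {s1, s2, s4}
E[done U ¬done]: least fixpoint, start Z0 = Sat(¬done) = {s1, s2, s4}, add states in Sat(done) with some successor in Z. Already a fixed point.
Sat(E[done U ¬done]) = {s1, s2, s4}
Sat(lock ∧ E[done U ¬done]) = {s1}
EG (lock ∧ E[done U ¬done]): greatest fixpoint, start Z0 = {s1}, keep only states in Sat with some successor in Z. Already a fixed point.
Sat(EG (lock ∧ E[done U ¬done])) = {s1}
Sat(EX (EG (lock ∧ E[done U ¬done]))) = {s : some successor in {s1}} = {s1, s4}

{s1, s4}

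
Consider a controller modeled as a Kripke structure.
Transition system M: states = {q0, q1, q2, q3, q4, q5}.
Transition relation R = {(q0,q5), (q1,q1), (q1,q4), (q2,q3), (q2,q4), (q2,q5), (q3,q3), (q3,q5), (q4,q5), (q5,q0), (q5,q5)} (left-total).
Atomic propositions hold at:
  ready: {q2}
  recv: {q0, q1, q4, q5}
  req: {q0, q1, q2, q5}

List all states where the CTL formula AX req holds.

{q0, q4, q5}

Sat(AX req) = {s : every successor in {q0, q1, q2, q5}} = {q0, q4, q5}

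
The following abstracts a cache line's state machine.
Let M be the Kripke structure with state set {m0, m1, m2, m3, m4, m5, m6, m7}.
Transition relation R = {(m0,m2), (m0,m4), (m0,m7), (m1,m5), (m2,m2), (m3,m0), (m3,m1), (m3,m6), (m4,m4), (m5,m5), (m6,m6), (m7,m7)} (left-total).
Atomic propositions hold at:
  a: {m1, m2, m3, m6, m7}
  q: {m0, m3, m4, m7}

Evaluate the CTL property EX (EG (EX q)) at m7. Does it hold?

Yes

Sat(EX q) = {s : some successor in {m0, m3, m4, m7}} = {m0, m3, m4, m7}
EG (EX q): greatest fixpoint, start Z0 = {m0, m3, m4, m7}, keep only states in Sat with some successor in Z. Already a fixed point.
Sat(EG (EX q)) = {m0, m3, m4, m7}
Sat(EX (EG (EX q))) = {s : some successor in {m0, m3, m4, m7}} = {m0, m3, m4, m7}
m7 ∈ Sat(EX (EG (EX q))) = {m0, m3, m4, m7}, so the formula holds at m7.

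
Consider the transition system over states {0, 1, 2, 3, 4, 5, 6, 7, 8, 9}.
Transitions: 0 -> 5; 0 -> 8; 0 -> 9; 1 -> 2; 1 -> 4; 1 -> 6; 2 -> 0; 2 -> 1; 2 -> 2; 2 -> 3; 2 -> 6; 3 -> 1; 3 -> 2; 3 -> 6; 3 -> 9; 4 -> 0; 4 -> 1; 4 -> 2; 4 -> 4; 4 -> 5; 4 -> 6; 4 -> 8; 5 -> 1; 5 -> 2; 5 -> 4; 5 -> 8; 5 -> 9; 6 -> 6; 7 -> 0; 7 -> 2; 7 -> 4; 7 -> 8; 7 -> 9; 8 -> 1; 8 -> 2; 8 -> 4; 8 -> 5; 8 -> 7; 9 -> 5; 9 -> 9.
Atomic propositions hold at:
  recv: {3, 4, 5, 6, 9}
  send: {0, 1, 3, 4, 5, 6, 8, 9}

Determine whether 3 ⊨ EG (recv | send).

Yes

Sat(recv | send) = {0, 1, 3, 4, 5, 6, 8, 9}
EG (recv | send): greatest fixpoint, start Z0 = {0, 1, 3, 4, 5, 6, 8, 9}, keep only states in Sat with some successor in Z. Already a fixed point.
Sat(EG (recv | send)) = {0, 1, 3, 4, 5, 6, 8, 9}
3 ∈ Sat(EG (recv | send)) = {0, 1, 3, 4, 5, 6, 8, 9}, so the formula holds at 3.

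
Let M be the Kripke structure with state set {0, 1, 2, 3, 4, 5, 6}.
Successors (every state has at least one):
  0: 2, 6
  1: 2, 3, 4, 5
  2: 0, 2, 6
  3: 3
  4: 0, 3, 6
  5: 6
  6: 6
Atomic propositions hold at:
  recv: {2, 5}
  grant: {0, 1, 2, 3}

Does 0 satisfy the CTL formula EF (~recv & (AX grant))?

Sat(~recv) = {0, 1, 3, 4, 6}
Sat(AX grant) = {s : every successor in {0, 1, 2, 3}} = {3}
Sat(~recv & (AX grant)) = {3}
EF (~recv & (AX grant)): least fixpoint, start Z0 = {3}, add states with some successor in Z. Z1 = {1, 3, 4}; fixed.
Sat(EF (~recv & (AX grant))) = {1, 3, 4}
0 ∉ Sat(EF (~recv & (AX grant))) = {1, 3, 4}, so the formula does not hold at 0.

No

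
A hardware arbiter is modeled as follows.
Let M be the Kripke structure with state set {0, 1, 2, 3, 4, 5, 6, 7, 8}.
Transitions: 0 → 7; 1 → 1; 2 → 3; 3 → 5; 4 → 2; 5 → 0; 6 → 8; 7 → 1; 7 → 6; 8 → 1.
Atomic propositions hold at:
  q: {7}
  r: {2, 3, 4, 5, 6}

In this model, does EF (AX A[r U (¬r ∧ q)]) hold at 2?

Sat(¬r) = {0, 1, 7, 8}
Sat(¬r ∧ q) = {7}
A[r U (¬r ∧ q)]: least fixpoint, start Z0 = Sat((¬r ∧ q)) = {7}, add states in Sat(r) with every successor in Z. Already a fixed point.
Sat(A[r U (¬r ∧ q)]) = {7}
Sat(AX A[r U (¬r ∧ q)]) = {s : every successor in {7}} = {0}
EF (AX A[r U (¬r ∧ q)]): least fixpoint, start Z0 = {0}, add states with some successor in Z. Z1 = {0, 5}; Z2 = {0, 3, 5}; Z3 = {0, 2, 3, 5}; Z4 = {0, 2, 3, 4, 5}; fixed.
Sat(EF (AX A[r U (¬r ∧ q)])) = {0, 2, 3, 4, 5}
2 ∈ Sat(EF (AX A[r U (¬r ∧ q)])) = {0, 2, 3, 4, 5}, so the formula holds at 2.

Yes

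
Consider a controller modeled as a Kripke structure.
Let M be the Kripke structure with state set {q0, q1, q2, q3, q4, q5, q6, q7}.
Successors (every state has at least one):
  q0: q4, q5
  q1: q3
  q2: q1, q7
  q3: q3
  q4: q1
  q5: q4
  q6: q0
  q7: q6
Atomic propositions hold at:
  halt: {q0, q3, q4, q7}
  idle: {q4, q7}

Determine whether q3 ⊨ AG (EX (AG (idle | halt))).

Yes

Sat(idle | halt) = {q0, q3, q4, q7}
AG (idle | halt): greatest fixpoint, start Z0 = {q0, q3, q4, q7}, keep only states in Sat with every successor in Z. Z1 = {q3}; fixed.
Sat(AG (idle | halt)) = {q3}
Sat(EX (AG (idle | halt))) = {s : some successor in {q3}} = {q1, q3}
AG (EX (AG (idle | halt))): greatest fixpoint, start Z0 = {q1, q3}, keep only states in Sat with every successor in Z. Already a fixed point.
Sat(AG (EX (AG (idle | halt)))) = {q1, q3}
q3 ∈ Sat(AG (EX (AG (idle | halt)))) = {q1, q3}, so the formula holds at q3.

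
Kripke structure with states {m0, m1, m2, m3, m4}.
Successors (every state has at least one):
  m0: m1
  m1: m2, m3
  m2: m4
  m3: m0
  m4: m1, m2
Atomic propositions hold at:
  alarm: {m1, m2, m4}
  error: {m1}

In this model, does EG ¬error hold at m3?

Sat(¬error) = {m0, m2, m3, m4}
EG ¬error: greatest fixpoint, start Z0 = {m0, m2, m3, m4}, keep only states in Sat with some successor in Z. Z1 = {m2, m3, m4}; Z2 = {m2, m4}; fixed.
Sat(EG ¬error) = {m2, m4}
m3 ∉ Sat(EG ¬error) = {m2, m4}, so the formula does not hold at m3.

No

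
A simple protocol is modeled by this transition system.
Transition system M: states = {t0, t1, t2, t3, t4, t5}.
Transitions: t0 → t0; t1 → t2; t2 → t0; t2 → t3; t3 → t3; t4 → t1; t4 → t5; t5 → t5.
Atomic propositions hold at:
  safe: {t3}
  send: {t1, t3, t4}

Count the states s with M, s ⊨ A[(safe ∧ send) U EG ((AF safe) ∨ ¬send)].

Sat(safe ∧ send) = {t3}
AF safe: least fixpoint, start Z0 = {t3}, add states with every successor in Z. Already a fixed point.
Sat(AF safe) = {t3}
Sat(¬send) = {t0, t2, t5}
Sat((AF safe) ∨ ¬send) = {t0, t2, t3, t5}
EG ((AF safe) ∨ ¬send): greatest fixpoint, start Z0 = {t0, t2, t3, t5}, keep only states in Sat with some successor in Z. Already a fixed point.
Sat(EG ((AF safe) ∨ ¬send)) = {t0, t2, t3, t5}
A[(safe ∧ send) U EG ((AF safe) ∨ ¬send)]: least fixpoint, start Z0 = Sat(EG ((AF safe) ∨ ¬send)) = {t0, t2, t3, t5}, add states in Sat(safe ∧ send) with every successor in Z. Already a fixed point.
Sat(A[(safe ∧ send) U EG ((AF safe) ∨ ¬send)]) = {t0, t2, t3, t5}
|Sat(A[(safe ∧ send) U EG ((AF safe) ∨ ¬send)])| = |{t0, t2, t3, t5}| = 4.

4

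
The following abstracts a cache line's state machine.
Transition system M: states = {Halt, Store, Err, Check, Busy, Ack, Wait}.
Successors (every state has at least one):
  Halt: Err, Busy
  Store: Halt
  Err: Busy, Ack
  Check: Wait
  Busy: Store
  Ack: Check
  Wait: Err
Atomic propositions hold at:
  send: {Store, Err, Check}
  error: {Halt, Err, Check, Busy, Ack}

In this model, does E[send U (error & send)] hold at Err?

Yes

Sat(error & send) = {Err, Check}
E[send U (error & send)]: least fixpoint, start Z0 = Sat((error & send)) = {Err, Check}, add states in Sat(send) with some successor in Z. Already a fixed point.
Sat(E[send U (error & send)]) = {Err, Check}
Err ∈ Sat(E[send U (error & send)]) = {Err, Check}, so the formula holds at Err.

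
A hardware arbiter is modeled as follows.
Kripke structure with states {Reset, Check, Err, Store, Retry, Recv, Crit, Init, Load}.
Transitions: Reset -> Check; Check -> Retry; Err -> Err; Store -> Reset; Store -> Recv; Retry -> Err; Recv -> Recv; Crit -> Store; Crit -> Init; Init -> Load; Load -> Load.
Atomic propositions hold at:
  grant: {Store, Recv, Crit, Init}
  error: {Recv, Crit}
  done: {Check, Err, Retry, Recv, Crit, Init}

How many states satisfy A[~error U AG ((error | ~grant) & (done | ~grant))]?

8

Sat(~error) = {Reset, Check, Err, Store, Retry, Init, Load}
Sat(~grant) = {Reset, Check, Err, Retry, Load}
Sat(error | ~grant) = {Reset, Check, Err, Retry, Recv, Crit, Load}
Sat(done | ~grant) = {Reset, Check, Err, Retry, Recv, Crit, Init, Load}
Sat((error | ~grant) & (done | ~grant)) = {Reset, Check, Err, Retry, Recv, Crit, Load}
AG ((error | ~grant) & (done | ~grant)): greatest fixpoint, start Z0 = {Reset, Check, Err, Retry, Recv, Crit, Load}, keep only states in Sat with every successor in Z. Z1 = {Reset, Check, Err, Retry, Recv, Load}; fixed.
Sat(AG ((error | ~grant) & (done | ~grant))) = {Reset, Check, Err, Retry, Recv, Load}
A[~error U AG ((error | ~grant) & (done | ~grant))]: least fixpoint, start Z0 = Sat(AG ((error | ~grant) & (done | ~grant))) = {Reset, Check, Err, Retry, Recv, Load}, add states in Sat(~error) with every successor in Z. Z1 = {Reset, Check, Err, Store, Retry, Recv, Init, Load}; fixed.
Sat(A[~error U AG ((error | ~grant) & (done | ~grant))]) = {Reset, Check, Err, Store, Retry, Recv, Init, Load}
|Sat(A[~error U AG ((error | ~grant) & (done | ~grant))])| = |{Reset, Check, Err, Store, Retry, Recv, Init, Load}| = 8.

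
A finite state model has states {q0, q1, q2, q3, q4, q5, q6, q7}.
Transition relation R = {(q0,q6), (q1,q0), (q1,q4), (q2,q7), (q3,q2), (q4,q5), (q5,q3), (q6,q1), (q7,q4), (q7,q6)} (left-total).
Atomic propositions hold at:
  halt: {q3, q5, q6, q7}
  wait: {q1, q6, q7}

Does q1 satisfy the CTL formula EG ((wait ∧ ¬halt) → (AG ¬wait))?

No

Sat(¬halt) = {q0, q1, q2, q4}
Sat(wait ∧ ¬halt) = {q1}
Sat(¬wait) = {q0, q2, q3, q4, q5}
AG ¬wait: greatest fixpoint, start Z0 = {q0, q2, q3, q4, q5}, keep only states in Sat with every successor in Z. Z1 = {q3, q4, q5}; Z2 = {q4, q5}; Z3 = {q4}; Z4 = ∅; fixed.
Sat(AG ¬wait) = ∅
Sat((wait ∧ ¬halt) → (AG ¬wait)) = {q0, q2, q3, q4, q5, q6, q7}
EG ((wait ∧ ¬halt) → (AG ¬wait)): greatest fixpoint, start Z0 = {q0, q2, q3, q4, q5, q6, q7}, keep only states in Sat with some successor in Z. Z1 = {q0, q2, q3, q4, q5, q7}; Z2 = {q2, q3, q4, q5, q7}; fixed.
Sat(EG ((wait ∧ ¬halt) → (AG ¬wait))) = {q2, q3, q4, q5, q7}
q1 ∉ Sat(EG ((wait ∧ ¬halt) → (AG ¬wait))) = {q2, q3, q4, q5, q7}, so the formula does not hold at q1.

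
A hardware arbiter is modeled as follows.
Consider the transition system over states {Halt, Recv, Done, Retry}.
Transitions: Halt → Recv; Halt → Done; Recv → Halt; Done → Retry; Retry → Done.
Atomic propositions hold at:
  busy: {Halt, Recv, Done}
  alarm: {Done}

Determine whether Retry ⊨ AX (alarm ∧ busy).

Yes

Sat(alarm ∧ busy) = {Done}
Sat(AX (alarm ∧ busy)) = {s : every successor in {Done}} = {Retry}
Retry ∈ Sat(AX (alarm ∧ busy)) = {Retry}, so the formula holds at Retry.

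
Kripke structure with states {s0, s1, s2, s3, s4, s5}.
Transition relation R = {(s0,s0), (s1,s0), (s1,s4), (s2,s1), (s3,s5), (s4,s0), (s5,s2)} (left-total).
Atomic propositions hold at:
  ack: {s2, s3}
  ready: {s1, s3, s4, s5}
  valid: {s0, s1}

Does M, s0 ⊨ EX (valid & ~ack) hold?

Yes

Sat(~ack) = {s0, s1, s4, s5}
Sat(valid & ~ack) = {s0, s1}
Sat(EX (valid & ~ack)) = {s : some successor in {s0, s1}} = {s0, s1, s2, s4}
s0 ∈ Sat(EX (valid & ~ack)) = {s0, s1, s2, s4}, so the formula holds at s0.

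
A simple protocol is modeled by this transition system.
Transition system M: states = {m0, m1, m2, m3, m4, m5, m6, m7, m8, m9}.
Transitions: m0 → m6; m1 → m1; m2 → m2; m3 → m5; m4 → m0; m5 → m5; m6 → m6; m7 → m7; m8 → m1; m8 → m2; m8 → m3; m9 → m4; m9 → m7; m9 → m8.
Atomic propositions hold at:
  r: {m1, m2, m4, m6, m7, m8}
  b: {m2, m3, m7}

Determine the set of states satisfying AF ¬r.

Sat(¬r) = {m0, m3, m5, m9}
AF ¬r: least fixpoint, start Z0 = {m0, m3, m5, m9}, add states with every successor in Z. Z1 = {m0, m3, m4, m5, m9}; fixed.
Sat(AF ¬r) = {m0, m3, m4, m5, m9}

{m0, m3, m4, m5, m9}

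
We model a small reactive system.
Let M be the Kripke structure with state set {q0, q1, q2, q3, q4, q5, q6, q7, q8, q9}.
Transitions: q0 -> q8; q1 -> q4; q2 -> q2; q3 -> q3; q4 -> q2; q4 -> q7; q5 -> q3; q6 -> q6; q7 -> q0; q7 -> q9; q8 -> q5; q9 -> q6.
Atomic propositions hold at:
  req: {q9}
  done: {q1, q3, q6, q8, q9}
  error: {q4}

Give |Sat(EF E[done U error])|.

E[done U error]: least fixpoint, start Z0 = Sat(error) = {q4}, add states in Sat(done) with some successor in Z. Z1 = {q1, q4}; fixed.
Sat(E[done U error]) = {q1, q4}
EF E[done U error]: least fixpoint, start Z0 = {q1, q4}, add states with some successor in Z. Already a fixed point.
Sat(EF E[done U error]) = {q1, q4}
|Sat(EF E[done U error])| = |{q1, q4}| = 2.

2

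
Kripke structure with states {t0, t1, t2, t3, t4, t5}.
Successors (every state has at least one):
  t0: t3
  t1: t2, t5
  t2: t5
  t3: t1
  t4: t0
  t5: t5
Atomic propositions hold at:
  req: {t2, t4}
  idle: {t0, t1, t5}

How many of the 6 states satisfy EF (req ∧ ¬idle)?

Sat(¬idle) = {t2, t3, t4}
Sat(req ∧ ¬idle) = {t2, t4}
EF (req ∧ ¬idle): least fixpoint, start Z0 = {t2, t4}, add states with some successor in Z. Z1 = {t1, t2, t4}; Z2 = {t1, t2, t3, t4}; Z3 = {t0, t1, t2, t3, t4}; fixed.
Sat(EF (req ∧ ¬idle)) = {t0, t1, t2, t3, t4}
|Sat(EF (req ∧ ¬idle))| = |{t0, t1, t2, t3, t4}| = 5.

5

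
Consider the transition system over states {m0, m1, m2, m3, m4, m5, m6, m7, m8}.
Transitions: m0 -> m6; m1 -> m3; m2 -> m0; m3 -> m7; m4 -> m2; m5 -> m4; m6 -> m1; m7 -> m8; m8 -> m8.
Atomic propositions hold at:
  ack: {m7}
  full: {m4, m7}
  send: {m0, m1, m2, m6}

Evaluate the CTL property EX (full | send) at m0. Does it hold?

Yes

Sat(full | send) = {m0, m1, m2, m4, m6, m7}
Sat(EX (full | send)) = {s : some successor in {m0, m1, m2, m4, m6, m7}} = {m0, m2, m3, m4, m5, m6}
m0 ∈ Sat(EX (full | send)) = {m0, m2, m3, m4, m5, m6}, so the formula holds at m0.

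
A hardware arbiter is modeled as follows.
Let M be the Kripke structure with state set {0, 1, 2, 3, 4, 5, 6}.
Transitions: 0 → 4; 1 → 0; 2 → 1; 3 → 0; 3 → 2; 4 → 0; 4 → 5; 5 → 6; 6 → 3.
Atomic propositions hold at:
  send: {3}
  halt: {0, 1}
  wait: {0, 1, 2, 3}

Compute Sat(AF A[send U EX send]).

{5, 6}

Sat(EX send) = {s : some successor in {3}} = {6}
A[send U EX send]: least fixpoint, start Z0 = Sat(EX send) = {6}, add states in Sat(send) with every successor in Z. Already a fixed point.
Sat(A[send U EX send]) = {6}
AF A[send U EX send]: least fixpoint, start Z0 = {6}, add states with every successor in Z. Z1 = {5, 6}; fixed.
Sat(AF A[send U EX send]) = {5, 6}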